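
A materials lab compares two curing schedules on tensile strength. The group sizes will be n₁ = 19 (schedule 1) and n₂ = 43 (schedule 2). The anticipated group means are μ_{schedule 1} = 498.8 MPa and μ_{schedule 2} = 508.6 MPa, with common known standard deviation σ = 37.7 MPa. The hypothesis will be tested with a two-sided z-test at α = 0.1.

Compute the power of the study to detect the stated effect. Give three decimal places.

Standardized effect: d = |μ_{schedule 1} − μ_{schedule 2}| / σ = |498.8 − 508.6| / 37.7 = 0.2599
Noncentrality parameter: δ = d / √(1/n₁ + 1/n₂) = 0.2599 / √(1/19 + 1/43) = 0.9436
Critical value for a two-sided test at α = 0.1: z_{α/2} = 1.645.
Power = Φ(δ − 1.645) + Φ(−δ − 1.645) = Φ(-0.701) + Φ(-2.588) = 0.2416 + 0.0048 = 0.2464.

Power ≈ 0.246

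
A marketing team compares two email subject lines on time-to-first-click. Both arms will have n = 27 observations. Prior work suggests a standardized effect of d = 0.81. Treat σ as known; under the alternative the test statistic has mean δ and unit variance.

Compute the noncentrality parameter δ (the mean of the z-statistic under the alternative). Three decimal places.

The noncentrality parameter scales effect size by the design's sample-size factor: δ = d·√(n/2) = 0.81 × √(27/2) = 2.9761

δ ≈ 2.976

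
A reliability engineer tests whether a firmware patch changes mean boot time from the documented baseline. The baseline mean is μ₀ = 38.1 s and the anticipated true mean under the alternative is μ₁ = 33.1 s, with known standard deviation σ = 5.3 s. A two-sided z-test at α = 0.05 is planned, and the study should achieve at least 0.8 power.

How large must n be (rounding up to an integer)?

n = 9

Standardized effect: d = |μ₁ − μ₀| / σ = |33.1 − 38.1| / 5.3 = 0.9434
Set Φ(δ − 1.960) = 0.8; then δ − 1.960 = Φ⁻¹(0.8) = 0.842, giving δ = 2.802.
(Ignoring the negligible lower-tail rejection probability gives the usual closed-form inversion.)
δ = d·√n ⇒ n = (δ/d)² = (2.802 / 0.9434)² = 8.82.
Round up to the next whole unit.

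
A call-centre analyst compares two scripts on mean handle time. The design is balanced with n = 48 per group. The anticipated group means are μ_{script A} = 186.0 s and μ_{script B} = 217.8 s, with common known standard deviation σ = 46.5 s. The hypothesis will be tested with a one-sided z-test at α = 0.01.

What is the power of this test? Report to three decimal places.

Standardized effect: d = |μ_{script A} − μ_{script B}| / σ = |186.0 − 217.8| / 46.5 = 0.6839
Noncentrality parameter: δ = d·√(n/2) = 0.6839 × √(48/2) = 3.3503
One-sided α = 0.01 → critical value z_{0.01} = 2.326.
Power = Φ(δ − 2.326) = Φ(1.024) = 0.8471.

Power ≈ 0.847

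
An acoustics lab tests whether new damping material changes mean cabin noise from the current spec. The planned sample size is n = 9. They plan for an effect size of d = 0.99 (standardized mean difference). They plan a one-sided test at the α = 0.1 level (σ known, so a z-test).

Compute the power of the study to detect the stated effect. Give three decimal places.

Power ≈ 0.954

Noncentrality parameter: δ = d·√n = 0.99 × √9 = 2.9700
Critical value for a one-sided test at α = 0.1: z_α = 1.282.
Power = P(Z > 1.282 − δ) = Φ(1.688) = 0.9543.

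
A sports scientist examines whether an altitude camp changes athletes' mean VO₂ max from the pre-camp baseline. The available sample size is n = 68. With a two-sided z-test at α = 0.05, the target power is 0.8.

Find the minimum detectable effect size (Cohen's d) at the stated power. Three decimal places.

Required noncentrality: δ = z_{0.025} + z_{0.20} = 1.960 + 0.842 = 2.802.
(The second rejection-region term Φ(−δ − z_{α/2}) is negligible and dropped.)
δ = d·√n ⇒ d = δ/√n = 2.802/√68 = 0.3397.

d ≈ 0.340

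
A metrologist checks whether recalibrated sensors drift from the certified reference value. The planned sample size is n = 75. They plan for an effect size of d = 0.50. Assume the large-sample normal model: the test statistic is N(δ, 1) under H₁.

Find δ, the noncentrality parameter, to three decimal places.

δ ≈ 4.330

The noncentrality parameter scales effect size by the design's sample-size factor: δ = d·√n = 0.50 × √75 = 4.3301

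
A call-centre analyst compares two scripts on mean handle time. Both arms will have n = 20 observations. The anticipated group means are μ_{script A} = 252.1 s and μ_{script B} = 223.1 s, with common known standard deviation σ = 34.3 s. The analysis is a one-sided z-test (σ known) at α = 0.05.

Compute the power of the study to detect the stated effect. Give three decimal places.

Standardized effect: d = |μ_{script A} − μ_{script B}| / σ = |252.1 − 223.1| / 34.3 = 0.8455
Noncentrality parameter: δ = d·√(n/2) = 0.8455 × √(20/2) = 2.6736
Critical value for a one-sided test at α = 0.05: z_α = 1.645.
Power = Φ(δ − 1.645) = Φ(1.029) = 0.8482.

Power ≈ 0.848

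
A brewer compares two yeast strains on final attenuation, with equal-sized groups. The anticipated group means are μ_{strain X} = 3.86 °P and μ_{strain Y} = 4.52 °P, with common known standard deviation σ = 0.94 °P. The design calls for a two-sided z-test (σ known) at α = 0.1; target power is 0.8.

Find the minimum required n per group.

Standardized effect: d = |μ_{strain X} − μ_{strain Y}| / σ = |3.86 − 4.52| / 0.94 = 0.7021
Set Φ(δ − 1.645) = 0.8; then δ − 1.645 = Φ⁻¹(0.8) = 0.842, giving δ = 2.486.
(The Φ(−δ − z_{α/2}) term is vanishingly small for δ > 0 and is dropped in the standard sample-size formula.)
δ = d·√(n/2) ⇒ n = 2(δ/d)² = 2 × (2.486 / 0.7021)² = 25.08.
Round up to the next whole unit.

n = 26 per group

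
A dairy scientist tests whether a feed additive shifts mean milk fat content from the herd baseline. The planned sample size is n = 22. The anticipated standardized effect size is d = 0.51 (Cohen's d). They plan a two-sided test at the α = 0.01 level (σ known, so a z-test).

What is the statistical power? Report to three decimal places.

Power ≈ 0.427

Noncentrality parameter: δ = d·√n = 0.51 × √22 = 2.3921
Two-sided α = 0.01 → critical value z_{0.005} = 2.576.
Power = Φ(δ − 2.576) + Φ(−δ − 2.576) = Φ(-0.184) + Φ(-4.968) = 0.4271 + 0.0000 = 0.4271.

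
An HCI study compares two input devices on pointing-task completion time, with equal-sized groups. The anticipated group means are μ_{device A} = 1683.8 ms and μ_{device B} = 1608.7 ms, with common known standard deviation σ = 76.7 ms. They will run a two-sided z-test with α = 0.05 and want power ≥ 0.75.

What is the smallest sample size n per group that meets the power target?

n = 15 per group

Standardized effect: d = |μ_{device A} − μ_{device B}| / σ = |1683.8 − 1608.7| / 76.7 = 0.9791
For power 0.75 need Φ(δ − z_{0.025}) = 0.75, so δ = z_{0.025} + z_{0.25} = 1.960 + 0.674 = 2.634.
(Ignoring the negligible lower-tail rejection probability gives the usual closed-form inversion.)
δ = d·√(n/2) ⇒ n = 2(δ/d)² = 2 × (2.634 / 0.9791)² = 14.48.
Rounding up, n = 15 per group.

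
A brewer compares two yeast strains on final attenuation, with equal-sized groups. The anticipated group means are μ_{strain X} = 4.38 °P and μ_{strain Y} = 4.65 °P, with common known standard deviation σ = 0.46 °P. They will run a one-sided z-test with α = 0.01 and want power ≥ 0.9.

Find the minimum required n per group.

Standardized effect: d = |μ_{strain X} − μ_{strain Y}| / σ = |4.38 − 4.65| / 0.46 = 0.5870
For power 0.9 need Φ(δ − z_{0.01}) = 0.9, so δ = z_{0.01} + z_{0.10} = 2.326 + 1.282 = 3.608.
δ = d·√(n/2) ⇒ n = 2(δ/d)² = 2 × (3.608 / 0.5870)² = 75.57.
Rounding up, n = 76 per group.

n = 76 per group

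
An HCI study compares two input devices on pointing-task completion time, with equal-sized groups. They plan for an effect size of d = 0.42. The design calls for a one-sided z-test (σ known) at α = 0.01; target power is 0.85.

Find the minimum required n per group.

Set Φ(δ − 2.326) = 0.85; then δ − 2.326 = Φ⁻¹(0.85) = 1.036, giving δ = 3.363.
δ = d·√(n/2) ⇒ n = 2(δ/d)² = 2 × (3.363 / 0.42)² = 128.21.
Round up to the next whole unit.

n = 129 per group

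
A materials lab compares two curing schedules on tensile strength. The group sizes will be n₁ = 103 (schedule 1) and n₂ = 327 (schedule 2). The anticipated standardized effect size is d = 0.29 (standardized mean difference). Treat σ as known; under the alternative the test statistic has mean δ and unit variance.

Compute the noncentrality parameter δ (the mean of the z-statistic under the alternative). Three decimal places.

The noncentrality parameter scales effect size by the design's sample-size factor: δ = d / √(1/n₁ + 1/n₂) = 0.29 / √(1/103 + 1/327) = 2.5666

δ ≈ 2.567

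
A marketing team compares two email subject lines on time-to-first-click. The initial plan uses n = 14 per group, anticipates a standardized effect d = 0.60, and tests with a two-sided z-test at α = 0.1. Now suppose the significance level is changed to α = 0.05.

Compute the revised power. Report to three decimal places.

δ = d·√(n/2) = 0.60 × √(14/2) = 1.5875 (unchanged). New critical value: z_{0.025} = 1.960.
Revised power = Φ(δ − 1.960) + Φ(−δ − 1.960) = Φ(-0.373) + Φ(-3.547) = 0.3548 + 0.0002 = 0.3549.

Power ≈ 0.355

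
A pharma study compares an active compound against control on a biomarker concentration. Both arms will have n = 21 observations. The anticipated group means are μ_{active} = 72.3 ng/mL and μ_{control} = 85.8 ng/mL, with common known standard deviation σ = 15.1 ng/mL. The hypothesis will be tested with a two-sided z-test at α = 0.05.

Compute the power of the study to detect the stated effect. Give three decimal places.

Power ≈ 0.826

Standardized effect: d = |μ_{active} − μ_{control}| / σ = |72.3 − 85.8| / 15.1 = 0.8940
Noncentrality parameter: δ = d·√(n/2) = 0.8940 × √(21/2) = 2.8970
Two-sided α = 0.05 → critical value z_{0.025} = 1.960.
Power = Φ(δ − 1.960) + Φ(−δ − 1.960) = Φ(0.937) + Φ(-4.857) = 0.8256 + 0.0000 = 0.8256.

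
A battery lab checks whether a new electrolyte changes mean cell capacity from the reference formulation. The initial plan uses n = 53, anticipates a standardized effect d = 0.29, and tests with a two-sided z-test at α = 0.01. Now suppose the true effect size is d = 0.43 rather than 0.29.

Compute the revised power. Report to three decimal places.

With d = 0.43: δ = d·√n = 0.43 × √53 = 3.1304. Critical value z_{0.005} = 2.576.
Revised power = Φ(δ − 2.576) + Φ(−δ − 2.576) = Φ(0.555) + Φ(-5.706) = 0.7104 + 0.0000 = 0.7104.

Power ≈ 0.710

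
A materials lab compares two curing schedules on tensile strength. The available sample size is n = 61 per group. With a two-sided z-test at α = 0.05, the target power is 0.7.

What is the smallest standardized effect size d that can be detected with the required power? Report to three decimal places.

d ≈ 0.450

Required noncentrality: δ = z_{0.025} + z_{0.30} = 1.960 + 0.524 = 2.484.
(Lower-tail contribution to power is negligible for δ > 0.)
δ = d·√(n/2) ⇒ d = δ/√(n/2) = 2.484/√(61/2) = 0.4498.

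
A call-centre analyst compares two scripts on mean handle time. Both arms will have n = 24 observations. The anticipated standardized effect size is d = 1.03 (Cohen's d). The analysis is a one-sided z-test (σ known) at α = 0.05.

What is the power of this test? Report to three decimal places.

Power ≈ 0.973

Noncentrality parameter: λ = d·√(n/2) = 1.03 × √(24/2) = 3.5680
Critical value for a one-sided test at α = 0.05: z_α = 1.645.
Power = Φ(λ − 1.645) = Φ(1.923) = 0.9728.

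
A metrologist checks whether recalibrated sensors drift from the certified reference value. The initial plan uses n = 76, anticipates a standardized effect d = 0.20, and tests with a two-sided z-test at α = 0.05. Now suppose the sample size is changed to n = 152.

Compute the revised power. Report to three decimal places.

With n = 152: δ = d·√n = 0.20 × √152 = 2.4658. Critical value z_{0.025} = 1.960.
Revised power = Φ(δ − 1.960) + Φ(−δ − 1.960) = Φ(0.506) + Φ(-4.426) = 0.6935 + 0.0000 = 0.6935.

Power ≈ 0.694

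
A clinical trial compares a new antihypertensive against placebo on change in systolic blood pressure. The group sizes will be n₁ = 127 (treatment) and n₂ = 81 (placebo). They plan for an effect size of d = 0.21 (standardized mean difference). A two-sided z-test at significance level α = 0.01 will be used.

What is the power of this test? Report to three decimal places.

Noncentrality parameter: δ = d / √(1/n₁ + 1/n₂) = 0.21 / √(1/127 + 1/81) = 1.4768
Critical value for a two-sided test at α = 0.01: z_{α/2} = 2.576.
Power = Φ(δ − 2.576) + Φ(−δ − 2.576) = Φ(-1.099) + Φ(-4.053) = 0.1359 + 0.0000 = 0.1359.

Power ≈ 0.136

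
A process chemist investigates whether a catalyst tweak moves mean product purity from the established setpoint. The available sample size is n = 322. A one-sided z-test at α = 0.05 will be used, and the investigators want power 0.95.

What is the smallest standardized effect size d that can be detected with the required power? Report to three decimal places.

d ≈ 0.183

Required noncentrality: δ = z_{0.05} + z_{0.05} = 1.645 + 1.645 = 3.290.
δ = d·√n ⇒ d = δ/√n = 3.290/√322 = 0.1833.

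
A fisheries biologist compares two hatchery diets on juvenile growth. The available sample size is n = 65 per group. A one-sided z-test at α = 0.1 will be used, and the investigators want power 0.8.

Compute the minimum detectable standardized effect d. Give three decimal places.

d ≈ 0.372

Need Φ(δ − 1.282) = 0.8, so δ = 1.282 + 0.842 = 2.123.
δ = d·√(n/2) ⇒ d = δ/√(n/2) = 2.123/√(65/2) = 0.3724.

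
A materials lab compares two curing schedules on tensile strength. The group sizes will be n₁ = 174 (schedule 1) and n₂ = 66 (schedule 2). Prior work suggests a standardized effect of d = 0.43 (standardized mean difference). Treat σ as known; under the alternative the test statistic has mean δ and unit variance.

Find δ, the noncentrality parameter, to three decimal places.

δ ≈ 2.974

δ = d / √(1/n₁ + 1/n₂) = 0.43 / √(1/174 + 1/66) = 2.9745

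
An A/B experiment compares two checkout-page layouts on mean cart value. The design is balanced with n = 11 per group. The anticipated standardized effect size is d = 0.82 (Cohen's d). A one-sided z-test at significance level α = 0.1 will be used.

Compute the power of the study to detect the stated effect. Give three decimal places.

Power ≈ 0.739

Noncentrality parameter: δ = d·√(n/2) = 0.82 × √(11/2) = 1.9231
One-sided α = 0.1 → critical value z_{0.1} = 1.282.
Power = P(Z > 1.282 − δ) = Φ(0.642) = 0.7394.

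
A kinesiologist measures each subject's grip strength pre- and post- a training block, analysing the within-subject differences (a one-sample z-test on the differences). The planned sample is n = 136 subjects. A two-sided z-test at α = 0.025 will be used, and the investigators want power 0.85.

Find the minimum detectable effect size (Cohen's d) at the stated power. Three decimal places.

Required noncentrality: δ = z_{0.0125} + z_{0.15} = 2.241 + 1.036 = 3.278.
(Lower-tail contribution to power is negligible for δ > 0.)
δ = d·√n ⇒ d = δ/√n = 3.278/√136 = 0.2811.

d ≈ 0.281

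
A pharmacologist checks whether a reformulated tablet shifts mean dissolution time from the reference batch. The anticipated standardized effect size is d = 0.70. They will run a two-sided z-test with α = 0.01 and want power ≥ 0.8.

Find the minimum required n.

n = 24

Set Φ(δ − 2.576) = 0.8; then δ − 2.576 = Φ⁻¹(0.8) = 0.842, giving δ = 3.417.
(Ignoring the negligible lower-tail rejection probability gives the usual closed-form inversion.)
δ = d·√n ⇒ n = (δ/d)² = (3.417 / 0.70)² = 23.83.
Round up to the next whole unit.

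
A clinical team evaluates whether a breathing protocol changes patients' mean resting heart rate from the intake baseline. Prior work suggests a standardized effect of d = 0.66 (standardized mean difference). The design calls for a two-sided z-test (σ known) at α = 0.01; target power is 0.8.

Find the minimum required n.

For power 0.8 need Φ(δ − z_{0.005}) = 0.8, so δ = z_{0.005} + z_{0.20} = 2.576 + 0.842 = 3.417.
(Ignoring the negligible lower-tail rejection probability gives the usual closed-form inversion.)
δ = d·√n ⇒ n = (δ/d)² = (3.417 / 0.66)² = 26.81.
Rounding up, n = 27.

n = 27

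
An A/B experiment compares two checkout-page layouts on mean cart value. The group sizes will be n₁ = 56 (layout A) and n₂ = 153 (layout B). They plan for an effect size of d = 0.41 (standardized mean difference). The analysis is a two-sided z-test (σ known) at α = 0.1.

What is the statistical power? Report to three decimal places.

Power ≈ 0.837

Noncentrality parameter: δ = d / √(1/n₁ + 1/n₂) = 0.41 / √(1/56 + 1/153) = 2.6251
Two-sided α = 0.1 → critical value z_{0.05} = 1.645.
Power = Φ(δ − 1.645) + Φ(−δ − 1.645) = Φ(0.980) + Φ(-4.270) = 0.8365 + 0.0000 = 0.8365.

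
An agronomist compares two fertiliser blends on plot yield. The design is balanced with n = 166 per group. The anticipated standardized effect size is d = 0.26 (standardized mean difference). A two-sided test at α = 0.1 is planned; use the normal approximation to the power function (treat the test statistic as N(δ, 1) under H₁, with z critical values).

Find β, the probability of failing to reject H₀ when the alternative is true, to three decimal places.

Noncentrality parameter: λ = d·√(n/2) = 0.26 × √(166/2) = 2.3687
Two-sided α = 0.1 → critical value z_{0.05} = 1.645.
Power = Φ(λ − 1.645) + Φ(−λ − 1.645) = Φ(0.724) + Φ(-4.014) = 0.7654 + 0.0000 = 0.7655.
Type II error: β = 1 − power = 1 − 0.7655 = 0.2345.

β ≈ 0.235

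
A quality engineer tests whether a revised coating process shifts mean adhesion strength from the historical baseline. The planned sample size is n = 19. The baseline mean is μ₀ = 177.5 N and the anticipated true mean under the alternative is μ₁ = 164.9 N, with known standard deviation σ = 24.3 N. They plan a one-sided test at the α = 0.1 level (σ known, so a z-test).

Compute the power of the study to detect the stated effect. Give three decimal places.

Power ≈ 0.836

Standardized effect: d = |μ₁ − μ₀| / σ = |164.9 − 177.5| / 24.3 = 0.5185
Noncentrality parameter: δ = d·√n = 0.5185 × √19 = 2.2602
Critical value for a one-sided test at α = 0.1: z_α = 1.282.
Power = P(Z > 1.282 − δ) = Φ(0.979) = 0.8361.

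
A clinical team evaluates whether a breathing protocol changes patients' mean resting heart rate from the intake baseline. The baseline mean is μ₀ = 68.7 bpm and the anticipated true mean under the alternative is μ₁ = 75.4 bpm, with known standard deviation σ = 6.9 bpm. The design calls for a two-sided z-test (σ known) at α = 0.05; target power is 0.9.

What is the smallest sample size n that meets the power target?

n = 12

Standardized effect: d = |μ₁ − μ₀| / σ = |75.4 − 68.7| / 6.9 = 0.9710
For power 0.9 need Φ(δ − z_{0.025}) = 0.9, so δ = z_{0.025} + z_{0.10} = 1.960 + 1.282 = 3.242.
(Ignoring the negligible lower-tail rejection probability gives the usual closed-form inversion.)
δ = d·√n ⇒ n = (δ/d)² = (3.242 / 0.9710)² = 11.14.
Rounding up, n = 12.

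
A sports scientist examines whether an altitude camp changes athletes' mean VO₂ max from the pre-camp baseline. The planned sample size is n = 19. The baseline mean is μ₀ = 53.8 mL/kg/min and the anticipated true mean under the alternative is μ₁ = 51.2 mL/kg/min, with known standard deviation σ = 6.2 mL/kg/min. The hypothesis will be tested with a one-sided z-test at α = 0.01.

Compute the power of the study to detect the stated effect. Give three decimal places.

Standardized effect: d = |μ₁ − μ₀| / σ = |51.2 − 53.8| / 6.2 = 0.4194
Noncentrality parameter: δ = d·√n = 0.4194 × √19 = 1.8279
One-sided α = 0.01 → critical value z_{0.01} = 2.326.
Power = P(Z > 2.326 − δ) = Φ(-0.498) = 0.3091.

Power ≈ 0.309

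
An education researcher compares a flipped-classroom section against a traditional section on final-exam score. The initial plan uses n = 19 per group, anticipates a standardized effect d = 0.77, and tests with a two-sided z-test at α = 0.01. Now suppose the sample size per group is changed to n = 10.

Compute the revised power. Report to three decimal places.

With n = 10 per group: δ = d·√(n/2) = 0.77 × √(10/2) = 1.7218. Critical value z_{0.005} = 2.576.
Revised power = Φ(δ − 2.576) + Φ(−δ − 2.576) = Φ(-0.854) + Φ(-4.298) = 0.1965 + 0.0000 = 0.1965.

Power ≈ 0.197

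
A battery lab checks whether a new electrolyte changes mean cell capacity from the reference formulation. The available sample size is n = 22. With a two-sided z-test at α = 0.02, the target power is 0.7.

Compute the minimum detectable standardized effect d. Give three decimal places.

Required noncentrality: δ = z_{0.01} + z_{0.30} = 2.326 + 0.524 = 2.851.
(Lower-tail contribution to power is negligible for δ > 0.)
δ = d·√n ⇒ d = δ/√n = 2.851/√22 = 0.6078.

d ≈ 0.608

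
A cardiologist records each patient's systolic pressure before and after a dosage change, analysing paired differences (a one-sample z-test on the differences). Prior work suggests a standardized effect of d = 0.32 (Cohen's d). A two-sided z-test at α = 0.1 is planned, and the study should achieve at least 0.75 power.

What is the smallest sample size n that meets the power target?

n = 53

Set Φ(δ − 1.645) = 0.75; then δ − 1.645 = Φ⁻¹(0.75) = 0.674, giving δ = 2.319.
(Ignoring the negligible lower-tail rejection probability gives the usual closed-form inversion.)
δ = d·√n ⇒ n = (δ/d)² = (2.319 / 0.32)² = 52.53.
Round up to the next whole unit.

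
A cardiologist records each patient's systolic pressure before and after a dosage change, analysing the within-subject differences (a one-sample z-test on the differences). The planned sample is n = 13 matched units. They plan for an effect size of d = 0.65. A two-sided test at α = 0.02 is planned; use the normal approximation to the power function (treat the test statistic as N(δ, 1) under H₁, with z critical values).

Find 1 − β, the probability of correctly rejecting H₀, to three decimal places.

Power ≈ 0.507

Noncentrality parameter: δ = d·√n = 0.65 × √13 = 2.3436
Critical value for a two-sided test at α = 0.02: z_{α/2} = 2.326.
Power = Φ(δ − 2.326) + Φ(−δ − 2.326) = Φ(0.017) + Φ(-4.670) = 0.5069 + 0.0000 = 0.5069.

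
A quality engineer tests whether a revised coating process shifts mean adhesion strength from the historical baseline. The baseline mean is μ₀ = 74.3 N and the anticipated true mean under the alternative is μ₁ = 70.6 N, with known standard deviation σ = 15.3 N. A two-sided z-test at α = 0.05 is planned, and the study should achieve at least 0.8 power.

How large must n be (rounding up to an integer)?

n = 135

Standardized effect: d = |μ₁ − μ₀| / σ = |70.6 − 74.3| / 15.3 = 0.2418
Set Φ(δ − 1.960) = 0.8; then δ − 1.960 = Φ⁻¹(0.8) = 0.842, giving δ = 2.802.
(For δ > 0 the lower-tail rejection region contributes negligibly to power, so the one-term inversion is standard.)
δ = d·√n ⇒ n = (δ/d)² = (2.802 / 0.2418)² = 134.21.
Rounding up, n = 135.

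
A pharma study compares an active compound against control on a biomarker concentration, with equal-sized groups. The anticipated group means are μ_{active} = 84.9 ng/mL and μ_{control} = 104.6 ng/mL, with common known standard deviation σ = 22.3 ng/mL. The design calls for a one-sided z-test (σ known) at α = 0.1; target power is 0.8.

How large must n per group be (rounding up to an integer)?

Standardized effect: d = |μ_{active} − μ_{control}| / σ = |84.9 − 104.6| / 22.3 = 0.8834
Set Φ(δ − 1.282) = 0.8; then δ − 1.282 = Φ⁻¹(0.8) = 0.842, giving δ = 2.123.
δ = d·√(n/2) ⇒ n = 2(δ/d)² = 2 × (2.123 / 0.8834)² = 11.55.
Round up to the next whole unit.

n = 12 per group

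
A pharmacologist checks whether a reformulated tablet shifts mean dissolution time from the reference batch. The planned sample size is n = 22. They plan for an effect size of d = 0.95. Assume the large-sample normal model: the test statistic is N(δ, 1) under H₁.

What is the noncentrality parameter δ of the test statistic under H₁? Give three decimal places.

δ ≈ 4.456

δ = d·√n = 0.95 × √22 = 4.4559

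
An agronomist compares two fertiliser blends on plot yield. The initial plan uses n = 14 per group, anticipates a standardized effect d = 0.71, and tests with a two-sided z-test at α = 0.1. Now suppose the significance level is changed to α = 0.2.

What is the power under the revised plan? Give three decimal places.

Power ≈ 0.726

δ = d·√(n/2) = 0.71 × √(14/2) = 1.8785 (unchanged). New critical value: z_{0.1} = 1.282.
Revised power = Φ(δ − 1.282) + Φ(−δ − 1.282) = Φ(0.597) + Φ(-3.160) = 0.7247 + 0.0008 = 0.7255.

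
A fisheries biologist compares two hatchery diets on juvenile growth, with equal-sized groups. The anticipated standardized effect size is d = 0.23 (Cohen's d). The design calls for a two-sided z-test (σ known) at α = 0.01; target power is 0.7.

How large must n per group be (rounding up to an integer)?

n = 364 per group

For power 0.7 need Φ(δ − z_{0.005}) = 0.7, so δ = z_{0.005} + z_{0.30} = 2.576 + 0.524 = 3.100.
(The Φ(−δ − z_{α/2}) term is vanishingly small for δ > 0 and is dropped in the standard sample-size formula.)
δ = d·√(n/2) ⇒ n = 2(δ/d)² = 2 × (3.100 / 0.23)² = 363.38.
Rounding up, n = 364 per group.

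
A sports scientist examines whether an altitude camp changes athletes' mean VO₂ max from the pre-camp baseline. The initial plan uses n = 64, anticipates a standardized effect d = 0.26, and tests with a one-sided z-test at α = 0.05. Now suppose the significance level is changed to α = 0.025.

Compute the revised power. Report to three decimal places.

Power ≈ 0.548

δ = d·√n = 0.26 × √64 = 2.0800 (unchanged). New critical value: z_{0.025} = 1.960.
Revised power = P(Z > 1.960 − δ) = Φ(0.120) = 0.5478.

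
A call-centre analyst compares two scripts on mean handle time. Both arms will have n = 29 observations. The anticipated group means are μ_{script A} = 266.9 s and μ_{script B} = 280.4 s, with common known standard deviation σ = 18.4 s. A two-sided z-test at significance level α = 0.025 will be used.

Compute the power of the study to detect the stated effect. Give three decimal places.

Standardized effect: d = |μ_{script A} − μ_{script B}| / σ = |266.9 − 280.4| / 18.4 = 0.7337
Noncentrality parameter: δ = d·√(n/2) = 0.7337 × √(29/2) = 2.7938
Two-sided α = 0.025 → critical value z_{0.0125} = 2.241.
Power = Φ(δ − 2.241) + Φ(−δ − 2.241) = Φ(0.552) + Φ(-5.035) = 0.7097 + 0.0000 = 0.7097.

Power ≈ 0.710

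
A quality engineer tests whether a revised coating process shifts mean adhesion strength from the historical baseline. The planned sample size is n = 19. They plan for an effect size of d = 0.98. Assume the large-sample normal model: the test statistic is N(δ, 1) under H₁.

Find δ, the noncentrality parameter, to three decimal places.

The noncentrality parameter scales effect size by the design's sample-size factor: δ = d·√n = 0.98 × √19 = 4.2717

δ ≈ 4.272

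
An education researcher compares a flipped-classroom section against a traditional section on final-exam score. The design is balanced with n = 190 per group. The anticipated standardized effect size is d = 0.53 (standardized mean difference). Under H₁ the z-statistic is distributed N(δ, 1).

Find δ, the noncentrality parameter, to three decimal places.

δ = d·√(n/2) = 0.53 × √(190/2) = 5.1658

δ ≈ 5.166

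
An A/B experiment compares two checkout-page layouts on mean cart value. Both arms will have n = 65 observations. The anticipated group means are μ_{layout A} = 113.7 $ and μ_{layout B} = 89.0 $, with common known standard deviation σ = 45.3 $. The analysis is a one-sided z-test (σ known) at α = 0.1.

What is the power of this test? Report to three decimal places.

Power ≈ 0.966

Standardized effect: d = |μ_{layout A} − μ_{layout B}| / σ = |113.7 − 89.0| / 45.3 = 0.5453
Noncentrality parameter: δ = d·√(n/2) = 0.5453 × √(65/2) = 3.1084
Critical value for a one-sided test at α = 0.1: z_α = 1.282.
Power = P(Z > 1.282 − δ) = Φ(1.827) = 0.9661.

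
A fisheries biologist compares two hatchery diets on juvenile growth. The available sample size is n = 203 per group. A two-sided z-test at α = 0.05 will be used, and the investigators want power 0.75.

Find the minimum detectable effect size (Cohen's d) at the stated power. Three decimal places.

Need Φ(δ − 1.960) = 0.75, so δ = 1.960 + 0.674 = 2.634.
(The second rejection-region term Φ(−δ − z_{α/2}) is negligible and dropped.)
δ = d·√(n/2) ⇒ d = δ/√(n/2) = 2.634/√(203/2) = 0.2615.

d ≈ 0.261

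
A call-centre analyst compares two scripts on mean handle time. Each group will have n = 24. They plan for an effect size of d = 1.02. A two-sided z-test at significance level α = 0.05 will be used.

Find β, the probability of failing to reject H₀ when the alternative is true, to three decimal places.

Noncentrality parameter: λ = d·√(n/2) = 1.02 × √(24/2) = 3.5334
Critical value for a two-sided test at α = 0.05: z_{α/2} = 1.960.
Power = Φ(λ − 1.960) + Φ(−λ − 1.960) = Φ(1.573) + Φ(-5.493) = 0.9422 + 0.0000 = 0.9422.
Type II error: β = 1 − power = 1 − 0.9422 = 0.0578.

β ≈ 0.058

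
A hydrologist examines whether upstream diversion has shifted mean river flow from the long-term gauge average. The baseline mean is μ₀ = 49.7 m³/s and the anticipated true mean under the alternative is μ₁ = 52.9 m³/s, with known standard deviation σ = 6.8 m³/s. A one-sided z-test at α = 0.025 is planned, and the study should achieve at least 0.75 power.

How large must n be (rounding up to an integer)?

Standardized effect: d = |μ₁ − μ₀| / σ = |52.9 − 49.7| / 6.8 = 0.4706
Set Φ(δ − 1.960) = 0.75; then δ − 1.960 = Φ⁻¹(0.75) = 0.674, giving δ = 2.634.
δ = d·√n ⇒ n = (δ/d)² = (2.634 / 0.4706)² = 31.34.
Round up to the next whole unit.

n = 32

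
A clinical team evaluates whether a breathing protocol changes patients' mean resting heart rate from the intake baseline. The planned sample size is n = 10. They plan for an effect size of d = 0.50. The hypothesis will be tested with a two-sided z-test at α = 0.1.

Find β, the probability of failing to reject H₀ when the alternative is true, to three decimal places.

Noncentrality parameter: λ = d·√n = 0.50 × √10 = 1.5811
Critical value for a two-sided test at α = 0.1: z_{α/2} = 1.645.
Power = Φ(λ − 1.645) + Φ(−λ − 1.645) = Φ(-0.064) + Φ(-3.226) = 0.4746 + 0.0006 = 0.4752.
Type II error: β = 1 − power = 1 − 0.4752 = 0.5248.

β ≈ 0.525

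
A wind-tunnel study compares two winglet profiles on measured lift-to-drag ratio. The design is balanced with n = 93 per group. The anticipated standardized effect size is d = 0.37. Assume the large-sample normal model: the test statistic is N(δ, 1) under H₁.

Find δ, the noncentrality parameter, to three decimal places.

δ = d·√(n/2) = 0.37 × √(93/2) = 2.5231

δ ≈ 2.523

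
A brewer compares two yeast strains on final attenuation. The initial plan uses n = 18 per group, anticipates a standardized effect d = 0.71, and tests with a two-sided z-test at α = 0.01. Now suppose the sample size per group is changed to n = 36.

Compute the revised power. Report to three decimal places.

Power ≈ 0.669

With n = 36 per group: δ = d·√(n/2) = 0.71 × √(36/2) = 3.0123. Critical value z_{0.005} = 2.576.
Revised power = Φ(δ − 2.576) + Φ(−δ − 2.576) = Φ(0.436) + Φ(-5.588) = 0.6687 + 0.0000 = 0.6687.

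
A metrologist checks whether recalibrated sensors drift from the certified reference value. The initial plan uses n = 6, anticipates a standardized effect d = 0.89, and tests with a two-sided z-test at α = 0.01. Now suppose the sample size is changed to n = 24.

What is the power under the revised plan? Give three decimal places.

With n = 24: δ = d·√n = 0.89 × √24 = 4.3601. Critical value z_{0.005} = 2.576.
Revised power = Φ(δ − 2.576) + Φ(−δ − 2.576) = Φ(1.784) + Φ(-6.936) = 0.9628 + 0.0000 = 0.9628.

Power ≈ 0.963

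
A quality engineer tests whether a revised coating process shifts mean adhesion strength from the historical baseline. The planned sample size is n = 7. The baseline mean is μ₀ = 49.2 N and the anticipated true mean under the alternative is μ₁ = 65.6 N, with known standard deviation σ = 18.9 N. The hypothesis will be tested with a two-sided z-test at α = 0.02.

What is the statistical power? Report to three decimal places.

Standardized effect: d = |μ₁ − μ₀| / σ = |65.6 − 49.2| / 18.9 = 0.8677
Noncentrality parameter: δ = d·√n = 0.8677 × √7 = 2.2958
Two-sided α = 0.02 → critical value z_{0.01} = 2.326.
Power = Φ(δ − 2.326) + Φ(−δ − 2.326) = Φ(-0.031) + Φ(-4.622) = 0.4878 + 0.0000 = 0.4878.

Power ≈ 0.488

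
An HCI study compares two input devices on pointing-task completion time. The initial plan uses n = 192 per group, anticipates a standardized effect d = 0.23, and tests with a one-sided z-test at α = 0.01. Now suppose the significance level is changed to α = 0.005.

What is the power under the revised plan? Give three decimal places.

δ = d·√(n/2) = 0.23 × √(192/2) = 2.2535 (unchanged). New critical value: z_{0.005} = 2.576.
Revised power = Φ(δ − 2.576) = Φ(-0.322) = 0.3736.

Power ≈ 0.374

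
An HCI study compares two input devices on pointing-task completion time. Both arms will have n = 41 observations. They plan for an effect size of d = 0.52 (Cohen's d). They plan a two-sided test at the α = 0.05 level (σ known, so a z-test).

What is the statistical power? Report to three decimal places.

Noncentrality parameter: δ = d·√(n/2) = 0.52 × √(41/2) = 2.3544
Critical value for a two-sided test at α = 0.05: z_{α/2} = 1.960.
Power = Φ(δ − 1.960) + Φ(−δ − 1.960) = Φ(0.394) + Φ(-4.314) = 0.6534 + 0.0000 = 0.6534.

Power ≈ 0.653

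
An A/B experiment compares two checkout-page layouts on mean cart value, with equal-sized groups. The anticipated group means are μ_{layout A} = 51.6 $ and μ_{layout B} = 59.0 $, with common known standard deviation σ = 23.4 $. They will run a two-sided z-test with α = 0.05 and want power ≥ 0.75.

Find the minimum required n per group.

Standardized effect: d = |μ_{layout A} − μ_{layout B}| / σ = |51.6 − 59.0| / 23.4 = 0.3162
Set Φ(δ − 1.960) = 0.75; then δ − 1.960 = Φ⁻¹(0.75) = 0.674, giving δ = 2.634.
(The Φ(−δ − z_{α/2}) term is vanishingly small for δ > 0 and is dropped in the standard sample-size formula.)
δ = d·√(n/2) ⇒ n = 2(δ/d)² = 2 × (2.634 / 0.3162)² = 138.80.
Round up to the next whole unit.

n = 139 per group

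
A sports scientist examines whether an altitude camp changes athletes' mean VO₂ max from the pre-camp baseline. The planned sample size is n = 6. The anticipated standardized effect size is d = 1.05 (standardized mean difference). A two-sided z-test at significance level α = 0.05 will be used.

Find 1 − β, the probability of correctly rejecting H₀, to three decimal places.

Power ≈ 0.730

Noncentrality parameter: δ = d·√n = 1.05 × √6 = 2.5720
Critical value for a two-sided test at α = 0.05: z_{α/2} = 1.960.
Power = Φ(δ − 1.960) + Φ(−δ − 1.960) = Φ(0.612) + Φ(-4.532) = 0.7297 + 0.0000 = 0.7297.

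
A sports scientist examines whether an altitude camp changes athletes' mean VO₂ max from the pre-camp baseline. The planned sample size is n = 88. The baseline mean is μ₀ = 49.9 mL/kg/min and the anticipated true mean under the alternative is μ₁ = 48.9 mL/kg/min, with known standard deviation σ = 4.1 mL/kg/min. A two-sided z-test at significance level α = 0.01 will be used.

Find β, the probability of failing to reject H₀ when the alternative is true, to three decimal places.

Standardized effect: d = |μ₁ − μ₀| / σ = |48.9 − 49.9| / 4.1 = 0.2439
Noncentrality parameter: δ = d·√n = 0.2439 × √88 = 2.2880
Two-sided α = 0.01 → critical value z_{0.005} = 2.576.
Power = Φ(δ − 2.576) + Φ(−δ − 2.576) = Φ(-0.288) + Φ(-4.864) = 0.3867 + 0.0000 = 0.3867.
Type II error: β = 1 − power = 1 − 0.3867 = 0.6133.

β ≈ 0.613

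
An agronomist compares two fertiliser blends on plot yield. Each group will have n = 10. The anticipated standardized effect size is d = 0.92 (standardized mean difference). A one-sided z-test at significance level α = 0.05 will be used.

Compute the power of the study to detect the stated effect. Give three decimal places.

Power ≈ 0.660

Noncentrality parameter: δ = d·√(n/2) = 0.92 × √(10/2) = 2.0572
One-sided α = 0.05 → critical value z_{0.05} = 1.645.
Power = Φ(δ − 1.645) = Φ(0.412) = 0.6600.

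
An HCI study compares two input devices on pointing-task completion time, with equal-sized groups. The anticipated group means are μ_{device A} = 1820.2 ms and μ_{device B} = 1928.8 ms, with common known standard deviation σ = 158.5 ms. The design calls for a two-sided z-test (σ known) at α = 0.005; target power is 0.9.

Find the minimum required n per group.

Standardized effect: d = |μ_{device A} − μ_{device B}| / σ = |1820.2 − 1928.8| / 158.5 = 0.6852
Set Φ(δ − 2.807) = 0.9; then δ − 2.807 = Φ⁻¹(0.9) = 1.282, giving δ = 4.089.
(Ignoring the negligible lower-tail rejection probability gives the usual closed-form inversion.)
δ = d·√(n/2) ⇒ n = 2(δ/d)² = 2 × (4.089 / 0.6852)² = 71.22.
Round up to the next whole unit.

n = 72 per group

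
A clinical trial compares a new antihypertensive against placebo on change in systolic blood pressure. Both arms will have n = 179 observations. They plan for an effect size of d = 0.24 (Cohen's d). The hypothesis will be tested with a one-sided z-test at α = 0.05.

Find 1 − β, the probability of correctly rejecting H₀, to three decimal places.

Power ≈ 0.734

Noncentrality parameter: δ = d·√(n/2) = 0.24 × √(179/2) = 2.2705
One-sided α = 0.05 → critical value z_{0.05} = 1.645.
Power = P(Z > 1.645 − δ) = Φ(0.626) = 0.7342.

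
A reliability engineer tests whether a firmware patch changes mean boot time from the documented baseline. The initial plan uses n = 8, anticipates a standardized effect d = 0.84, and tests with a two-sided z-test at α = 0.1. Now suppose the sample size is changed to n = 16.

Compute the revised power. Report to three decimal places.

With n = 16: δ = d·√n = 0.84 × √16 = 3.3600. Critical value z_{0.05} = 1.645.
Revised power = Φ(δ − 1.645) + Φ(−δ − 1.645) = Φ(1.715) + Φ(-5.005) = 0.9568 + 0.0000 = 0.9568.

Power ≈ 0.957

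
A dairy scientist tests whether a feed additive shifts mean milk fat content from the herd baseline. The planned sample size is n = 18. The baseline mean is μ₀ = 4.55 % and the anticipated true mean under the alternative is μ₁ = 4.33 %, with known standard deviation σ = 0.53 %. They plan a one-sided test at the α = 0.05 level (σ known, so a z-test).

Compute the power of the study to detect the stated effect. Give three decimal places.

Power ≈ 0.546

Standardized effect: d = |μ₁ − μ₀| / σ = |4.33 − 4.55| / 0.53 = 0.4151
Noncentrality parameter: δ = d·√n = 0.4151 × √18 = 1.7611
Critical value for a one-sided test at α = 0.05: z_α = 1.645.
Power = Φ(δ − 1.645) = Φ(0.116) = 0.5463.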